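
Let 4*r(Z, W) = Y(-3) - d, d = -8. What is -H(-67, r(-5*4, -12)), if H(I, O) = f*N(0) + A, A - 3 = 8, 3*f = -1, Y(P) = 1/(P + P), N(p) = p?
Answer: -11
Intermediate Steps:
Y(P) = 1/(2*P)
f = -1/3 (f = (1/3)*(-1) = -1/3 ≈ -0.33333)
A = 11 (A = 3 + 8 = 11)
r(Z, W) = 47/24 (r(Z, W) = ((1/2)/(-3) - 1*(-8))/4 = ((1/2)*(-1/3) + 8)/4 = (-1/6 + 8)/4 = (1/4)*(47/6) = 47/24)
H(I, O) = 11 (H(I, O) = -1/3*0 + 11 = 0 + 11 = 11)
-H(-67, r(-5*4, -12)) = -1*11 = -11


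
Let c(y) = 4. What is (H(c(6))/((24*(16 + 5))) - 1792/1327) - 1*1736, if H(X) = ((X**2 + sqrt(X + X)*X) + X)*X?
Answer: -145230962/83601 + 4*sqrt(2)/63 ≈ -1737.1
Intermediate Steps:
H(X) = X*(X + X**2 + sqrt(2)*X**(3/2)) (H(X) = ((X**2 + sqrt(2*X)*X) + X)*X = ((X**2 + (sqrt(2)*sqrt(X))*X) + X)*X = ((X**2 + sqrt(2)*X**(3/2)) + X)*X = (X + X**2 + sqrt(2)*X**(3/2))*X = X*(X + X**2 + sqrt(2)*X**(3/2)))
(H(c(6))/((24*(16 + 5))) - 1792/1327) - 1*1736 = ((4**2 + 4**3 + sqrt(2)*4**(5/2))/((24*(16 + 5))) - 1792/1327) - 1*1736 = ((16 + 64 + sqrt(2)*32)/((24*21)) - 1792*1/1327) - 1736 = ((16 + 64 + 32*sqrt(2))/504 - 1792/1327) - 1736 = ((80 + 32*sqrt(2))*(1/504) - 1792/1327) - 1736 = ((10/63 + 4*sqrt(2)/63) - 1792/1327) - 1736 = (-99626/83601 + 4*sqrt(2)/63) - 1736 = -145230962/83601 + 4*sqrt(2)/63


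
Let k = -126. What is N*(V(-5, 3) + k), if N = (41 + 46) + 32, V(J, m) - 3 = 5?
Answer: -14042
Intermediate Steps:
V(J, m) = 8 (V(J, m) = 3 + 5 = 8)
N = 119 (N = 87 + 32 = 119)
N*(V(-5, 3) + k) = 119*(8 - 126) = 119*(-118) = -14042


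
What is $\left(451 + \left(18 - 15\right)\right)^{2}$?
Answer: $206116$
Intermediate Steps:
$\left(451 + \left(18 - 15\right)\right)^{2} = \left(451 + 3\right)^{2} = 454^{2} = 206116$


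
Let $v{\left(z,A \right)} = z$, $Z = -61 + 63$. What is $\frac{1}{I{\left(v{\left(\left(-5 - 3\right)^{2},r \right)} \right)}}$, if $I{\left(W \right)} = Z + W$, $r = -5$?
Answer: $\frac{1}{66} \approx 0.015152$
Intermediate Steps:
$Z = 2$
$I{\left(W \right)} = 2 + W$
$\frac{1}{I{\left(v{\left(\left(-5 - 3\right)^{2},r \right)} \right)}} = \frac{1}{2 + \left(-5 - 3\right)^{2}} = \frac{1}{2 + \left(-8\right)^{2}} = \frac{1}{2 + 64} = \frac{1}{66}$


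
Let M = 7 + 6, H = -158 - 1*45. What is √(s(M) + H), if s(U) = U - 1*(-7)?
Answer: I*√183 ≈ 13.528*I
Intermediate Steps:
H = -203 (H = -158 - 45 = -203)
M = 13
s(U) = 7 + U (s(U) = U + 7 = 7 + U)
√(s(M) + H) = √((7 + 13) - 203) = √(20 - 203) = √(-183) = I*√183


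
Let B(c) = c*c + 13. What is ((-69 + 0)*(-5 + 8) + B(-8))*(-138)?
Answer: 17940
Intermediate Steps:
B(c) = 13 + c² (B(c) = c² + 13 = 13 + c²)
((-69 + 0)*(-5 + 8) + B(-8))*(-138) = ((-69 + 0)*(-5 + 8) + (13 + (-8)²))*(-138) = (-69*3 + (13 + 64))*(-138) = (-207 + 77)*(-138) = -130*(-138) = 17940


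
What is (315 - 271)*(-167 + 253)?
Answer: 3784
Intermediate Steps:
(315 - 271)*(-167 + 253) = 44*86 = 3784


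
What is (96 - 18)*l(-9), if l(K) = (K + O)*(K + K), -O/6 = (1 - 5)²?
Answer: 147420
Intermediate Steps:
O = -96 (O = -6*(1 - 5)² = -6*(-4)² = -6*16 = -96)
l(K) = 2*K*(-96 + K) (l(K) = (K - 96)*(K + K) = (-96 + K)*(2*K) = 2*K*(-96 + K))
(96 - 18)*l(-9) = (96 - 18)*(2*(-9)*(-96 - 9)) = 78*(2*(-9)*(-105)) = 78*1890 = 147420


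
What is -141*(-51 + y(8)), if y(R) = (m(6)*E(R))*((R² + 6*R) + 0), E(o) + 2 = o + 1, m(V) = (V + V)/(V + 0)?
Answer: -213897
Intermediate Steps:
m(V) = 2 (m(V) = (2*V)/V = 2)
E(o) = -1 + o (E(o) = -2 + (o + 1) = -2 + (1 + o) = -1 + o)
y(R) = (-2 + 2*R)*(R² + 6*R) (y(R) = (2*(-1 + R))*((R² + 6*R) + 0) = (-2 + 2*R)*(R² + 6*R))
-141*(-51 + y(8)) = -141*(-51 + 2*8*(-1 + 8)*(6 + 8)) = -141*(-51 + 2*8*7*14) = -141*(-51 + 1568) = -141*1517 = -213897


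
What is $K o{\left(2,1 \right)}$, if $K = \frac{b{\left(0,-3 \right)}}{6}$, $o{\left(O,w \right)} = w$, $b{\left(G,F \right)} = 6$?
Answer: $1$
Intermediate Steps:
$K = 1$ ($K = \frac{6}{6} = 6 \cdot \frac{1}{6} = 1$)
$K o{\left(2,1 \right)} = 1 \cdot 1 = 1$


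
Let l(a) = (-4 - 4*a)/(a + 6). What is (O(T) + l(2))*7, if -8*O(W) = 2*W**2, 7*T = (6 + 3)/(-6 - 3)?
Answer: -295/28 ≈ -10.536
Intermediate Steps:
T = -1/7 (T = ((6 + 3)/(-6 - 3))/7 = (9/(-9))/7 = (9*(-1/9))/7 = (1/7)*(-1) = -1/7 ≈ -0.14286)
l(a) = (-4 - 4*a)/(6 + a)
O(W) = -W**2/4
(O(T) + l(2))*7 = (-(-1/7)**2/4 + 4*(-1 - 1*2)/(6 + 2))*7 = (-1/4*1/49 + 4*(-1 - 2)/8)*7 = (-1/196 + 4*(1/8)*(-3))*7 = (-1/196 - 3/2)*7 = -295/196*7 = -295/28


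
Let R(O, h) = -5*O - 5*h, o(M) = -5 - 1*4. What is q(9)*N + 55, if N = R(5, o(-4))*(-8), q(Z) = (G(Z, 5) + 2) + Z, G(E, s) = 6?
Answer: -2665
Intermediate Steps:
o(M) = -9 (o(M) = -5 - 4 = -9)
q(Z) = 8 + Z (q(Z) = (6 + 2) + Z = 8 + Z)
N = -160 (N = (-5*5 - 5*(-9))*(-8) = (-25 + 45)*(-8) = 20*(-8) = -160)
q(9)*N + 55 = (8 + 9)*(-160) + 55 = 17*(-160) + 55 = -2720 + 55 = -2665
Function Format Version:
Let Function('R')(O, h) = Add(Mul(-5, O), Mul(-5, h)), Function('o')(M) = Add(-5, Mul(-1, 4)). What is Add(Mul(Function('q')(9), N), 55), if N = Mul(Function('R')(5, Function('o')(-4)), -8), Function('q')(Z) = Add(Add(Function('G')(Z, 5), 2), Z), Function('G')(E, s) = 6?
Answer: -2665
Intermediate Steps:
Function('o')(M) = -9 (Function('o')(M) = Add(-5, -4) = -9)
Function('q')(Z) = Add(8, Z) (Function('q')(Z) = Add(Add(6, 2), Z) = Add(8, Z))
N = -160 (N = Mul(Add(Mul(-5, 5), Mul(-5, -9)), -8) = Mul(Add(-25, 45), -8) = Mul(20, -8) = -160)
Add(Mul(Function('q')(9), N), 55) = Add(Mul(Add(8, 9), -160), 55) = Add(Mul(17, -160), 55) = Add(-2720, 55) = -2665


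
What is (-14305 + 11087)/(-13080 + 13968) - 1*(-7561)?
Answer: 3355475/444 ≈ 7557.4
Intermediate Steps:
(-14305 + 11087)/(-13080 + 13968) - 1*(-7561) = -3218/888 + 7561 = -3218*1/888 + 7561 = -1609/444 + 7561 = 3355475/444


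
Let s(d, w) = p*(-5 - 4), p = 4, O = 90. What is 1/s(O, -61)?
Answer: -1/36 ≈ -0.027778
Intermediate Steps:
s(d, w) = -36 (s(d, w) = 4*(-5 - 4) = 4*(-9) = -36)
1/s(O, -61) = 1/(-36) = -1/36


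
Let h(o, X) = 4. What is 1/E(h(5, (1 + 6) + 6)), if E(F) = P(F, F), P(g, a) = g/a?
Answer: 1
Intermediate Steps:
E(F) = 1 (E(F) = F/F = 1)
1/E(h(5, (1 + 6) + 6)) = 1/1 = 1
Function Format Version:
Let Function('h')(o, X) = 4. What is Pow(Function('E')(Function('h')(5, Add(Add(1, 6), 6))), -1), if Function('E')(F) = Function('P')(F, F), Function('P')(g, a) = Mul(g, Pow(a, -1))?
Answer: 1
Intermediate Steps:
Function('E')(F) = 1 (Function('E')(F) = Mul(F, Pow(F, -1)) = 1)
Pow(Function('E')(Function('h')(5, Add(Add(1, 6), 6))), -1) = Pow(1, -1) = 1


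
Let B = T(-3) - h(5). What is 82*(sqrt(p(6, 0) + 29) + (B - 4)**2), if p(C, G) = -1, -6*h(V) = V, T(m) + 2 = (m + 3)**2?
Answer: 39401/18 + 164*sqrt(7) ≈ 2622.8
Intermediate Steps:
T(m) = -2 + (3 + m)**2 (T(m) = -2 + (m + 3)**2 = -2 + (3 + m)**2)
h(V) = -V/6
B = -7/6 (B = (-2 + (3 - 3)**2) - (-1)*5/6 = (-2 + 0**2) - 1*(-5/6) = (-2 + 0) + 5/6 = -2 + 5/6 = -7/6 ≈ -1.1667)
82*(sqrt(p(6, 0) + 29) + (B - 4)**2) = 82*(sqrt(-1 + 29) + (-7/6 - 4)**2) = 82*(sqrt(28) + (-31/6)**2) = 82*(2*sqrt(7) + 961/36) = 82*(961/36 + 2*sqrt(7)) = 39401/18 + 164*sqrt(7)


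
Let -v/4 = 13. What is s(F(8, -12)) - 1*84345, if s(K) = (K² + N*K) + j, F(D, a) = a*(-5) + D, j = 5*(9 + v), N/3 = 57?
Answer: -68308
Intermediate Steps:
v = -52 (v = -4*13 = -52)
N = 171 (N = 3*57 = 171)
j = -215 (j = 5*(9 - 52) = 5*(-43) = -215)
F(D, a) = D - 5*a (F(D, a) = -5*a + D = D - 5*a)
s(K) = -215 + K² + 171*K (s(K) = (K² + 171*K) - 215 = -215 + K² + 171*K)
s(F(8, -12)) - 1*84345 = (-215 + (8 - 5*(-12))² + 171*(8 - 5*(-12))) - 1*84345 = (-215 + (8 + 60)² + 171*(8 + 60)) - 84345 = (-215 + 68² + 171*68) - 84345 = (-215 + 4624 + 11628) - 84345 = 16037 - 84345 = -68308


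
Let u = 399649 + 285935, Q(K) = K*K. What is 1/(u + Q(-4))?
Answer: 1/685600 ≈ 1.4586e-6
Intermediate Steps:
Q(K) = K²
u = 685584
1/(u + Q(-4)) = 1/(685584 + (-4)²) = 1/(685584 + 16) = 1/685600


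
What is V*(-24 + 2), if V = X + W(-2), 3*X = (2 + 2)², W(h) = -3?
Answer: -154/3 ≈ -51.333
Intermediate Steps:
X = 16/3 (X = (2 + 2)²/3 = (⅓)*4² = (⅓)*16 = 16/3 ≈ 5.3333)
V = 7/3 (V = 16/3 - 3 = 7/3 ≈ 2.3333)
V*(-24 + 2) = 7*(-24 + 2)/3 = (7/3)*(-22) = -154/3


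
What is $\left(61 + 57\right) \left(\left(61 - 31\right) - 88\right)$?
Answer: $-6844$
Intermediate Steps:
$\left(61 + 57\right) \left(\left(61 - 31\right) - 88\right) = 118 \left(\left(61 - 31\right) - 88\right) = 118 \left(30 - 88\right) = 118 \left(-58\right) = -6844$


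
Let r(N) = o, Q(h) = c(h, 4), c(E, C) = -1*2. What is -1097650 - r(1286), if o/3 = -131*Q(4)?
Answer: -1098436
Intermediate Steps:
c(E, C) = -2
Q(h) = -2
o = 786 (o = 3*(-131*(-2)) = 3*262 = 786)
r(N) = 786
-1097650 - r(1286) = -1097650 - 1*786 = -1097650 - 786 = -1098436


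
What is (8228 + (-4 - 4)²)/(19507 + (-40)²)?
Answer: 8292/21107 ≈ 0.39286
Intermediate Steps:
(8228 + (-4 - 4)²)/(19507 + (-40)²) = (8228 + (-8)²)/(19507 + 1600) = (8228 + 64)/21107 = 8292*(1/21107) = 8292/21107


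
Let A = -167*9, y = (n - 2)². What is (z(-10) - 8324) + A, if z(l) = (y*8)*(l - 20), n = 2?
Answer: -9827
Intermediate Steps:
y = 0 (y = (2 - 2)² = 0² = 0)
z(l) = 0 (z(l) = (0*8)*(l - 20) = 0*(-20 + l) = 0)
A = -1503
(z(-10) - 8324) + A = (0 - 8324) - 1503 = -8324 - 1503 = -9827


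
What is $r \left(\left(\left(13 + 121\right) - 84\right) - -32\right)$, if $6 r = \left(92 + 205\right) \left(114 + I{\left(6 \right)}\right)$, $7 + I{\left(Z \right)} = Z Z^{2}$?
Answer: $1311057$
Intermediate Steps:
$I{\left(Z \right)} = -7 + Z^{3}$ ($I{\left(Z \right)} = -7 + Z Z^{2} = -7 + Z^{3}$)
$r = \frac{31977}{2}$ ($r = \frac{\left(92 + 205\right) \left(114 - \left(7 - 6^{3}\right)\right)}{6} = \frac{297 \left(114 + \left(-7 + 216\right)\right)}{6} = \frac{297 \left(114 + 209\right)}{6} = \frac{297 \cdot 323}{6} = \frac{1}{6} \cdot 95931 = \frac{31977}{2} \approx 15989.0$)
$r \left(\left(\left(13 + 121\right) - 84\right) - -32\right) = \frac{31977 \left(\left(\left(13 + 121\right) - 84\right) - -32\right)}{2} = \frac{31977 \left(\left(134 - 84\right) + 32\right)}{2} = \frac{31977 \left(50 + 32\right)}{2} = \frac{31977}{2} \cdot 82 = 1311057$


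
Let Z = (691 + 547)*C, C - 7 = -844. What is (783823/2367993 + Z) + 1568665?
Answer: 1260859968610/2367993 ≈ 5.3246e+5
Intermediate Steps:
C = -837 (C = 7 - 844 = -837)
Z = -1036206 (Z = (691 + 547)*(-837) = 1238*(-837) = -1036206)
(783823/2367993 + Z) + 1568665 = (783823/2367993 - 1036206) + 1568665 = -2453727770735/2367993 + 1568665 = 1260859968610/2367993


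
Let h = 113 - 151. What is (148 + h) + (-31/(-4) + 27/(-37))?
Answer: 17319/148 ≈ 117.02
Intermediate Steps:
h = -38
(148 + h) + (-31/(-4) + 27/(-37)) = (148 - 38) + (-31/(-4) + 27/(-37)) = 110 + (-31*(-¼) + 27*(-1/37)) = 110 + (31/4 - 27/37) = 110 + 1039/148 = 17319/148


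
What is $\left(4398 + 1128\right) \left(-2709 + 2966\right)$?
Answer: $1420182$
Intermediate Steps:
$\left(4398 + 1128\right) \left(-2709 + 2966\right) = 5526 \cdot 257 = 1420182$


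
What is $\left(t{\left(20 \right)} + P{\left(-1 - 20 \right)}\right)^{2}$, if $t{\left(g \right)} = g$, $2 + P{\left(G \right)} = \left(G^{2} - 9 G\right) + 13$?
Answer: $436921$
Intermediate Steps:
$P{\left(G \right)} = 11 + G^{2} - 9 G$ ($P{\left(G \right)} = -2 + \left(\left(G^{2} - 9 G\right) + 13\right) = -2 + \left(13 + G^{2} - 9 G\right) = 11 + G^{2} - 9 G$)
$\left(t{\left(20 \right)} + P{\left(-1 - 20 \right)}\right)^{2} = \left(20 + \left(11 + \left(-1 - 20\right)^{2} - 9 \left(-1 - 20\right)\right)\right)^{2} = \left(20 + \left(11 + \left(-21\right)^{2} - -189\right)\right)^{2} = \left(20 + \left(11 + 441 + 189\right)\right)^{2} = \left(20 + 641\right)^{2} = 661^{2} = 436921$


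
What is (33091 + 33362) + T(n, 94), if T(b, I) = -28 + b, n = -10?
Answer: 66415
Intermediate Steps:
(33091 + 33362) + T(n, 94) = (33091 + 33362) + (-28 - 10) = 66453 - 38 = 66415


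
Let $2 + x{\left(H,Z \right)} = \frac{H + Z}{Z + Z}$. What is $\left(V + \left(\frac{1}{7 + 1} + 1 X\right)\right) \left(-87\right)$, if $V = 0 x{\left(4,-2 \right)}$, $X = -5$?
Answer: $\frac{3393}{8} \approx 424.13$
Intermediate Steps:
$x{\left(H,Z \right)} = -2 + \frac{H + Z}{2 Z}$ ($x{\left(H,Z \right)} = -2 + \frac{H + Z}{Z + Z} = -2 + \frac{H + Z}{2 Z}$)
$V = 0$ ($V = 0 \frac{4 - -6}{2 \left(-2\right)} = 0 \cdot \frac{1}{2} \left(- \frac{1}{2}\right) \left(4 + 6\right) = 0 \cdot \frac{1}{2} \left(- \frac{1}{2}\right) 10 = 0 \left(- \frac{5}{2}\right) = 0$)
$\left(V + \left(\frac{1}{7 + 1} + 1 X\right)\right) \left(-87\right) = \left(0 + \left(\frac{1}{7 + 1} + 1 \left(-5\right)\right)\right) \left(-87\right) = \left(0 - \left(5 - \frac{1}{8}\right)\right) \left(-87\right) = \left(0 + \left(\frac{1}{8} - 5\right)\right) \left(-87\right) = \left(0 - \frac{39}{8}\right) \left(-87\right) = \left(- \frac{39}{8}\right) \left(-87\right) = \frac{3393}{8}$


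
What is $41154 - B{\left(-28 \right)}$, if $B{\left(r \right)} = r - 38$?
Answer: $41220$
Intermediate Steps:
$B{\left(r \right)} = -38 + r$ ($B{\left(r \right)} = r - 38 = -38 + r$)
$41154 - B{\left(-28 \right)} = 41154 - \left(-38 - 28\right) = 41154 - -66 = 41154 + 66 = 41220$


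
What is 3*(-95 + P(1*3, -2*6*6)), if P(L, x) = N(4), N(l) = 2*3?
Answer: -267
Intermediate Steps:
N(l) = 6
P(L, x) = 6
3*(-95 + P(1*3, -2*6*6)) = 3*(-95 + 6) = 3*(-89) = -267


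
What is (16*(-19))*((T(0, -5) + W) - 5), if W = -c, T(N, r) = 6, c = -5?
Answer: -1824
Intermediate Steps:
W = 5 (W = -1*(-5) = 5)
(16*(-19))*((T(0, -5) + W) - 5) = (16*(-19))*((6 + 5) - 5) = -304*(11 - 5) = -304*6 = -1824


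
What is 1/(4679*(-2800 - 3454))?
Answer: -1/29262466 ≈ -3.4173e-8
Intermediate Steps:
1/(4679*(-2800 - 3454)) = (1/4679)/(-6254) = (1/4679)*(-1/6254) = -1/29262466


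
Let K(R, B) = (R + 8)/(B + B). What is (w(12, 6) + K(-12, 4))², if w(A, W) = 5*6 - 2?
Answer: 3025/4 ≈ 756.25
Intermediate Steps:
w(A, W) = 28 (w(A, W) = 30 - 2 = 28)
K(R, B) = (8 + R)/(2*B) (K(R, B) = (8 + R)/((2*B)) = (8 + R)*(1/(2*B)) = (8 + R)/(2*B))
(w(12, 6) + K(-12, 4))² = (28 + (½)*(8 - 12)/4)² = (28 + (½)*(¼)*(-4))² = (28 - ½)² = (55/2)² = 3025/4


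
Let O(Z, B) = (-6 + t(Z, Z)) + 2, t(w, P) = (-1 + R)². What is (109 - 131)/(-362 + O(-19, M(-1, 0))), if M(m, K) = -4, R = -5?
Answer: 1/15 ≈ 0.066667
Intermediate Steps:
t(w, P) = 36 (t(w, P) = (-1 - 5)² = (-6)² = 36)
O(Z, B) = 32 (O(Z, B) = (-6 + 36) + 2 = 30 + 2 = 32)
(109 - 131)/(-362 + O(-19, M(-1, 0))) = (109 - 131)/(-362 + 32) = -22/(-330) = -22*(-1/330) = 1/15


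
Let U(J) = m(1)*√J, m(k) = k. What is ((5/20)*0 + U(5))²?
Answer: 5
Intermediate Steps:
U(J) = √J (U(J) = 1*√J = √J)
((5/20)*0 + U(5))² = ((5/20)*0 + √5)² = ((5*(1/20))*0 + √5)² = ((¼)*0 + √5)² = (0 + √5)² = (√5)² = 5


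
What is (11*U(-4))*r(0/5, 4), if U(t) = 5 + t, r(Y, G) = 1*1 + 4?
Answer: 55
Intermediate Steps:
r(Y, G) = 5 (r(Y, G) = 1 + 4 = 5)
(11*U(-4))*r(0/5, 4) = (11*(5 - 4))*5 = (11*1)*5 = 11*5 = 55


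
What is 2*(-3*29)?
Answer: -174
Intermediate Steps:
2*(-3*29) = 2*(-87) = -174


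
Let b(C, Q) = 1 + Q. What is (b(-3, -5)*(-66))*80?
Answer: 21120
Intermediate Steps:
(b(-3, -5)*(-66))*80 = ((1 - 5)*(-66))*80 = -4*(-66)*80 = 264*80 = 21120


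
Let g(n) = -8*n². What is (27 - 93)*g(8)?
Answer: 33792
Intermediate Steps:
(27 - 93)*g(8) = (27 - 93)*(-8*8²) = -(-528)*64 = -66*(-512) = 33792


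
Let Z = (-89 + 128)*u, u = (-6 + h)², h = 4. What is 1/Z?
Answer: 1/156 ≈ 0.0064103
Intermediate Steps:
u = 4 (u = (-6 + 4)² = (-2)² = 4)
Z = 156 (Z = (-89 + 128)*4 = 39*4 = 156)
1/Z = 1/156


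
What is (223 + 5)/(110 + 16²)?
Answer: 38/61 ≈ 0.62295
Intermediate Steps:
(223 + 5)/(110 + 16²) = 228/(110 + 256) = 228/366 = 228*(1/366) = 38/61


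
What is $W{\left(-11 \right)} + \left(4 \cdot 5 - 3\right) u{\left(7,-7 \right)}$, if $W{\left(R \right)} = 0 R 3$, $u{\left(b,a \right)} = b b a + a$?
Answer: $-5950$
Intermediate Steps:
$u{\left(b,a \right)} = a + a b^{2}$ ($u{\left(b,a \right)} = b^{2} a + a = a b^{2} + a = a + a b^{2}$)
$W{\left(R \right)} = 0$ ($W{\left(R \right)} = 0 \cdot 3 = 0$)
$W{\left(-11 \right)} + \left(4 \cdot 5 - 3\right) u{\left(7,-7 \right)} = 0 + \left(4 \cdot 5 - 3\right) \left(- 7 \left(1 + 7^{2}\right)\right) = 0 + \left(20 - 3\right) \left(- 7 \left(1 + 49\right)\right) = 0 + 17 \left(\left(-7\right) 50\right) = 0 + 17 \left(-350\right) = 0 - 5950 = -5950$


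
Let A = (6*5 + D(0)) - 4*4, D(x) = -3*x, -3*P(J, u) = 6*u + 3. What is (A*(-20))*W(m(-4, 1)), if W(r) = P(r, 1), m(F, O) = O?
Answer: 840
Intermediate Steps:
P(J, u) = -1 - 2*u (P(J, u) = -(6*u + 3)/3 = -(3 + 6*u)/3 = -1 - 2*u)
W(r) = -3 (W(r) = -1 - 2*1 = -1 - 2 = -3)
A = 14 (A = (6*5 - 3*0) - 4*4 = (30 + 0) - 16 = 30 - 16 = 14)
(A*(-20))*W(m(-4, 1)) = (14*(-20))*(-3) = -280*(-3) = 840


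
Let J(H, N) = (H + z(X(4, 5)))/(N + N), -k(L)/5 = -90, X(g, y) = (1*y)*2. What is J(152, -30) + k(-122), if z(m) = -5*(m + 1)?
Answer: 26903/60 ≈ 448.38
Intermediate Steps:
X(g, y) = 2*y (X(g, y) = y*2 = 2*y)
k(L) = 450 (k(L) = -5*(-90) = 450)
z(m) = -5 - 5*m (z(m) = -5*(1 + m) = -5 - 5*m)
J(H, N) = (-55 + H)/(2*N) (J(H, N) = (H + (-5 - 10*5))/(N + N) = (H + (-5 - 5*10))/((2*N)) = (H + (-5 - 50))*(1/(2*N)) = (H - 55)*(1/(2*N)) = (-55 + H)*(1/(2*N)) = (-55 + H)/(2*N))
J(152, -30) + k(-122) = (½)*(-55 + 152)/(-30) + 450 = (½)*(-1/30)*97 + 450 = -97/60 + 450 = 26903/60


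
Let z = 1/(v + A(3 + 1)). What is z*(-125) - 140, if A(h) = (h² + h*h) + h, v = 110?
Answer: -20565/146 ≈ -140.86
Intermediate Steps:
A(h) = h + 2*h² (A(h) = (h² + h²) + h = 2*h² + h = h + 2*h²)
z = 1/146 (z = 1/(110 + (3 + 1)*(1 + 2*(3 + 1))) = 1/(110 + 4*(1 + 2*4)) = 1/(110 + 4*(1 + 8)) = 1/(110 + 4*9) = 1/(110 + 36) = 1/146 ≈ 0.0068493)
z*(-125) - 140 = (1/146)*(-125) - 140 = -125/146 - 140 = -20565/146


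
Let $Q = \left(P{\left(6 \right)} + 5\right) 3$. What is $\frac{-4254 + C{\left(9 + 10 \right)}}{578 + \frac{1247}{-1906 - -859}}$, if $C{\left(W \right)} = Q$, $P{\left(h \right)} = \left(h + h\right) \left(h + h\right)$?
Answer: $- \frac{3985929}{603919} \approx -6.6001$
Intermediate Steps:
$P{\left(h \right)} = 4 h^{2}$ ($P{\left(h \right)} = 2 h 2 h = 4 h^{2}$)
$Q = 447$ ($Q = \left(4 \cdot 6^{2} + 5\right) 3 = \left(4 \cdot 36 + 5\right) 3 = \left(144 + 5\right) 3 = 149 \cdot 3 = 447$)
$C{\left(W \right)} = 447$
$\frac{-4254 + C{\left(9 + 10 \right)}}{578 + \frac{1247}{-1906 - -859}} = \frac{-4254 + 447}{578 + \frac{1247}{-1906 - -859}} = - \frac{3807}{578 + \frac{1247}{-1906 + 859}} = - \frac{3807}{578 + \frac{1247}{-1047}} = - \frac{3807}{578 + 1247 \left(- \frac{1}{1047}\right)} = - \frac{3807}{578 - \frac{1247}{1047}} = - \frac{3807}{\frac{603919}{1047}} = \left(-3807\right) \frac{1047}{603919} = - \frac{3985929}{603919}$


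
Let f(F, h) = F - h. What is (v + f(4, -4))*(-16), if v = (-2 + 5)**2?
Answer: -272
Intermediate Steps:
v = 9 (v = 3**2 = 9)
(v + f(4, -4))*(-16) = (9 + (4 - 1*(-4)))*(-16) = (9 + (4 + 4))*(-16) = (9 + 8)*(-16) = 17*(-16) = -272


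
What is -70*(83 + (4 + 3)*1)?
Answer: -6300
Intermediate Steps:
-70*(83 + (4 + 3)*1) = -70*(83 + 7*1) = -70*(83 + 7) = -70*90 = -6300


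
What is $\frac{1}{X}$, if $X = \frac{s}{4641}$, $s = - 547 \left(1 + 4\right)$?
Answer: $- \frac{4641}{2735} \approx -1.6969$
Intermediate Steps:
$s = -2735$ ($s = \left(-547\right) 5 = -2735$)
$X = - \frac{2735}{4641} \approx -0.58931$
$\frac{1}{X} = \frac{1}{- \frac{2735}{4641}} = - \frac{4641}{2735}$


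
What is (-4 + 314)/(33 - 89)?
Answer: -155/28 ≈ -5.5357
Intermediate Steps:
(-4 + 314)/(33 - 89) = 310/(-56) = -1/56*310 = -155/28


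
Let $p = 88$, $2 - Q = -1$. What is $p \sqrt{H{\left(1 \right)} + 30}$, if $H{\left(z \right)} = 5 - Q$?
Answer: $352 \sqrt{2} \approx 497.8$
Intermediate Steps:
$Q = 3$ ($Q = 2 - -1 = 2 + 1 = 3$)
$H{\left(z \right)} = 2$ ($H{\left(z \right)} = 5 - 3 = 2$)
$p \sqrt{H{\left(1 \right)} + 30} = 88 \sqrt{2 + 30} = 88 \sqrt{32} = 88 \cdot 4 \sqrt{2} = 352 \sqrt{2}$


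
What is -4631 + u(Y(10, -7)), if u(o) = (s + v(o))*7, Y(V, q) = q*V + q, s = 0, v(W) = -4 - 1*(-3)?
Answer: -4638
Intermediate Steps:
v(W) = -1 (v(W) = -4 + 3 = -1)
Y(V, q) = q + V*q (Y(V, q) = V*q + q = q + V*q)
u(o) = -7 (u(o) = (0 - 1)*7 = -1*7 = -7)
-4631 + u(Y(10, -7)) = -4631 - 7 = -4638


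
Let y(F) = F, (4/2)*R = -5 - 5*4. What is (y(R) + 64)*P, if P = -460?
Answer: -23690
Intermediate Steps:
R = -25/2 (R = (-5 - 5*4)/2 = (-5 - 20)/2 = (½)*(-25) = -25/2 ≈ -12.500)
(y(R) + 64)*P = (-25/2 + 64)*(-460) = (103/2)*(-460) = -23690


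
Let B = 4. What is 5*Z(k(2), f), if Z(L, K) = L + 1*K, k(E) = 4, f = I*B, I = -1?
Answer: 0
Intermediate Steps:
f = -4 (f = -1*4 = -4)
Z(L, K) = K + L (Z(L, K) = L + K = K + L)
5*Z(k(2), f) = 5*(-4 + 4) = 5*0 = 0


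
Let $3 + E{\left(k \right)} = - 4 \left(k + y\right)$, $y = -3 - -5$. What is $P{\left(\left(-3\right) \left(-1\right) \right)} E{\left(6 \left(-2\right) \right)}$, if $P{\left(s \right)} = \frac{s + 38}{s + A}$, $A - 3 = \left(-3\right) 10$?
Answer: $- \frac{1517}{24} \approx -63.208$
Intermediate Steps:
$y = 2$ ($y = -3 + 5 = 2$)
$E{\left(k \right)} = -11 - 4 k$ ($E{\left(k \right)} = -3 - 4 \left(k + 2\right) = -3 - 4 \left(2 + k\right) = -3 - \left(8 + 4 k\right) = -11 - 4 k$)
$A = -27$ ($A = 3 - 30 = -27$)
$P{\left(s \right)} = \frac{38 + s}{-27 + s}$ ($P{\left(s \right)} = \frac{s + 38}{s - 27} = \frac{38 + s}{-27 + s}$)
$P{\left(\left(-3\right) \left(-1\right) \right)} E{\left(6 \left(-2\right) \right)} = \frac{38 - -3}{-27 - -3} \left(-11 - 4 \cdot 6 \left(-2\right)\right) = \frac{38 + 3}{-27 + 3} \left(-11 - -48\right) = \frac{1}{-24} \cdot 41 \left(-11 + 48\right) = \left(- \frac{1}{24}\right) 41 \cdot 37 = \left(- \frac{41}{24}\right) 37 = - \frac{1517}{24}$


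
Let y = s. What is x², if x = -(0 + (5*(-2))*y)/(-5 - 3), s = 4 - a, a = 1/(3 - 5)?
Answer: 2025/64 ≈ 31.641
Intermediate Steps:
a = -½ (a = 1/(-2) = -½ ≈ -0.50000)
s = 9/2 (s = 4 - 1*(-½) = 4 + ½ = 9/2 ≈ 4.5000)
y = 9/2 ≈ 4.5000
x = -45/8 (x = -(0 + (5*(-2))*(9/2))/(-5 - 3) = -(0 - 10*9/2)/(-8) = -(0 - 45)*(-1)/8 = -(-45)*(-1)/8 = -1*45/8 = -45/8 ≈ -5.6250)
x² = (-45/8)² = 2025/64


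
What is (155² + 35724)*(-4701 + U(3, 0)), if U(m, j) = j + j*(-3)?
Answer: -280880049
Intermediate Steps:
U(m, j) = -2*j (U(m, j) = j - 3*j = -2*j)
(155² + 35724)*(-4701 + U(3, 0)) = (155² + 35724)*(-4701 - 2*0) = (24025 + 35724)*(-4701 + 0) = 59749*(-4701) = -280880049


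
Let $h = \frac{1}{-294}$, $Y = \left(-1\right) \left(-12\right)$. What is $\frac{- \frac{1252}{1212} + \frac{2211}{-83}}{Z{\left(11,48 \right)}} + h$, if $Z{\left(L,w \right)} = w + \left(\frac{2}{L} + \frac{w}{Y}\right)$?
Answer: $- \frac{17976309}{33682894} \approx -0.53369$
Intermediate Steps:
$Y = 12$
$Z{\left(L,w \right)} = \frac{2}{L} + \frac{13 w}{12}$ ($Z{\left(L,w \right)} = w + \left(\frac{2}{L} + \frac{w}{12}\right) = \frac{2}{L} + \frac{13 w}{12}$)
$h = - \frac{1}{294} \approx -0.0034014$
$\frac{- \frac{1252}{1212} + \frac{2211}{-83}}{Z{\left(11,48 \right)}} + h = \frac{- \frac{1252}{1212} + \frac{2211}{-83}}{\frac{2}{11} + \frac{13}{12} \cdot 48} - \frac{1}{294} = \frac{\left(-1252\right) \frac{1}{1212} + 2211 \left(- \frac{1}{83}\right)}{2 \cdot \frac{1}{11} + 52} - \frac{1}{294} = \frac{- \frac{313}{303} - \frac{2211}{83}}{\frac{2}{11} + 52} - \frac{1}{294} = - \frac{695912}{25149 \cdot \frac{574}{11}} - \frac{1}{294} = \left(- \frac{695912}{25149}\right) \frac{11}{574} - \frac{1}{294} = - \frac{546788}{1031109} - \frac{1}{294} = - \frac{17976309}{33682894}$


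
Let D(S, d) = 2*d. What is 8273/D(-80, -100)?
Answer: -8273/200 ≈ -41.365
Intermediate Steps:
8273/D(-80, -100) = 8273/((2*(-100))) = 8273/(-200) = 8273*(-1/200) = -8273/200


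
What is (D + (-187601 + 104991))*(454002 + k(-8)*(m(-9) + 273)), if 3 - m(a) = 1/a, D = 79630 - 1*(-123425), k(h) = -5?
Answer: 490643908885/9 ≈ 5.4516e+10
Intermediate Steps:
D = 203055 (D = 79630 + 123425 = 203055)
m(a) = 3 - 1/a
(D + (-187601 + 104991))*(454002 + k(-8)*(m(-9) + 273)) = (203055 + (-187601 + 104991))*(454002 - 5*((3 - 1/(-9)) + 273)) = (203055 - 82610)*(454002 - 5*((3 - 1*(-1/9)) + 273)) = 120445*(454002 - 5*((3 + 1/9) + 273)) = 120445*(454002 - 5*(28/9 + 273)) = 120445*(454002 - 5*2485/9) = 120445*(454002 - 12425/9) = 120445*(4073593/9) = 490643908885/9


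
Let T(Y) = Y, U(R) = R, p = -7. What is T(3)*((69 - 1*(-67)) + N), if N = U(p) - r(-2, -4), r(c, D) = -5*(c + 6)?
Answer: 447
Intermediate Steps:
r(c, D) = -30 - 5*c (r(c, D) = -5*(6 + c) = -30 - 5*c)
N = 13 (N = -7 - (-30 - 5*(-2)) = -7 - (-30 + 10) = -7 - 1*(-20) = -7 + 20 = 13)
T(3)*((69 - 1*(-67)) + N) = 3*((69 - 1*(-67)) + 13) = 3*((69 + 67) + 13) = 3*(136 + 13) = 3*149 = 447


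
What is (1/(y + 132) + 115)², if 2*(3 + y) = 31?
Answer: 1104698169/83521 ≈ 13227.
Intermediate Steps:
y = 25/2 (y = -3 + (½)*31 = -3 + 31/2 = 25/2 ≈ 12.500)
(1/(y + 132) + 115)² = (1/(25/2 + 132) + 115)² = (1/(289/2) + 115)² = (2/289 + 115)² = (33237/289)² = 1104698169/83521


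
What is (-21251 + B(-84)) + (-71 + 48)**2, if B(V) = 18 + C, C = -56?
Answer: -20760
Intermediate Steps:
B(V) = -38 (B(V) = 18 - 56 = -38)
(-21251 + B(-84)) + (-71 + 48)**2 = (-21251 - 38) + (-71 + 48)**2 = -21289 + (-23)**2 = -21289 + 529 = -20760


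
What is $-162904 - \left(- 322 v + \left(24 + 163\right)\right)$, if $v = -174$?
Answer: $-219119$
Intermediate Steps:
$-162904 - \left(- 322 v + \left(24 + 163\right)\right) = -162904 - \left(\left(-322\right) \left(-174\right) + \left(24 + 163\right)\right) = -162904 - \left(56028 + 187\right) = -162904 - 56215 = -219119$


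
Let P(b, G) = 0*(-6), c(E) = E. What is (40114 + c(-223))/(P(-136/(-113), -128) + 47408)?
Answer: 39891/47408 ≈ 0.84144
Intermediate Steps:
P(b, G) = 0
(40114 + c(-223))/(P(-136/(-113), -128) + 47408) = (40114 - 223)/(0 + 47408) = 39891/47408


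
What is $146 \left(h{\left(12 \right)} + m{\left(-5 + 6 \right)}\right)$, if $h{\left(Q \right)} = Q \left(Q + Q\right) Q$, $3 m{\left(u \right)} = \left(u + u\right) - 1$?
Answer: $\frac{1513874}{3} \approx 5.0462 \cdot 10^{5}$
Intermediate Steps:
$m{\left(u \right)} = - \frac{1}{3} + \frac{2 u}{3}$ ($m{\left(u \right)} = \frac{\left(u + u\right) - 1}{3} = \frac{2 u - 1}{3} = \frac{-1 + 2 u}{3} = - \frac{1}{3} + \frac{2 u}{3}$)
$h{\left(Q \right)} = 2 Q^{3}$ ($h{\left(Q \right)} = Q 2 Q Q = 2 Q^{2} Q = 2 Q^{3}$)
$146 \left(h{\left(12 \right)} + m{\left(-5 + 6 \right)}\right) = 146 \left(2 \cdot 12^{3} - \left(\frac{1}{3} - \frac{2 \left(-5 + 6\right)}{3}\right)\right) = 146 \left(2 \cdot 1728 + \left(- \frac{1}{3} + \frac{2}{3} \cdot 1\right)\right) = 146 \left(3456 + \left(- \frac{1}{3} + \frac{2}{3}\right)\right) = 146 \left(3456 + \frac{1}{3}\right) = 146 \cdot \frac{10369}{3} = \frac{1513874}{3}$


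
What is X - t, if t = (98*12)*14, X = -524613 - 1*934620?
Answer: -1475697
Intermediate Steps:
X = -1459233 (X = -524613 - 934620 = -1459233)
t = 16464 (t = 1176*14 = 16464)
X - t = -1459233 - 1*16464 = -1459233 - 16464 = -1475697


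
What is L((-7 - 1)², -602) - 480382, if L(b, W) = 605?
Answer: -479777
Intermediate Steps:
L((-7 - 1)², -602) - 480382 = 605 - 480382 = -479777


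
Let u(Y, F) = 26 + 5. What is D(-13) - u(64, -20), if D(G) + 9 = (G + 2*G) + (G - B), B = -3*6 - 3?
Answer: -71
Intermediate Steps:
B = -21 (B = -18 - 3 = -21)
u(Y, F) = 31
D(G) = 12 + 4*G (D(G) = -9 + ((G + 2*G) + (G - 1*(-21))) = -9 + (3*G + (G + 21)) = -9 + (3*G + (21 + G)) = -9 + (21 + 4*G) = 12 + 4*G)
D(-13) - u(64, -20) = (12 + 4*(-13)) - 1*31 = (12 - 52) - 31 = -40 - 31 = -71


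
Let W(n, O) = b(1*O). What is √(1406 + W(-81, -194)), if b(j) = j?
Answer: 2*√303 ≈ 34.814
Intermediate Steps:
W(n, O) = O (W(n, O) = 1*O = O)
√(1406 + W(-81, -194)) = √(1406 - 194) = √1212 = 2*√303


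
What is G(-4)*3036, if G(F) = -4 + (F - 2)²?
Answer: 97152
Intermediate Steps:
G(F) = -4 + (-2 + F)²
G(-4)*3036 = -4*(-4 - 4)*3036 = -4*(-8)*3036 = 32*3036 = 97152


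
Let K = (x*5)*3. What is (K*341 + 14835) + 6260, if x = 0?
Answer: 21095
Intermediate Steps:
K = 0 (K = (0*5)*3 = 0*3 = 0)
(K*341 + 14835) + 6260 = (0*341 + 14835) + 6260 = (0 + 14835) + 6260 = 14835 + 6260 = 21095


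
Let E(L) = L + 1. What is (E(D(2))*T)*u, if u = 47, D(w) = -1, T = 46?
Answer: 0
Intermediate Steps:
E(L) = 1 + L
(E(D(2))*T)*u = ((1 - 1)*46)*47 = (0*46)*47 = 0*47 = 0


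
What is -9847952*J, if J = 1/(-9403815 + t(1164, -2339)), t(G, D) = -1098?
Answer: 9847952/9404913 ≈ 1.0471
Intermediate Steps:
J = -1/9404913 (J = 1/(-9403815 - 1098) = 1/(-9404913) = -1/9404913 ≈ -1.0633e-7)
-9847952*J = -9847952/(1/(-1/9404913)) = -9847952/(-9404913) = -9847952*(-1/9404913) = 9847952/9404913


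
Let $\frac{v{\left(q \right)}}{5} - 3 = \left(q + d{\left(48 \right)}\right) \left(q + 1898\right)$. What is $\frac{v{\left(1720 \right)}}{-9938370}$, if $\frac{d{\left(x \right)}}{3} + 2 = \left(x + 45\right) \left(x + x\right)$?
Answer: $- \frac{34368589}{662558} \approx -51.873$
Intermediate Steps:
$d{\left(x \right)} = -6 + 6 x \left(45 + x\right)$ ($d{\left(x \right)} = -6 + 3 \left(x + 45\right) \left(x + x\right) = -6 + 3 \left(45 + x\right) 2 x = -6 + 3 \cdot 2 x \left(45 + x\right) = -6 + 6 x \left(45 + x\right)$)
$v{\left(q \right)} = 15 + 5 \left(1898 + q\right) \left(26778 + q\right)$ ($v{\left(q \right)} = 15 + 5 \left(q + \left(-6 + 6 \cdot 48^{2} + 270 \cdot 48\right)\right) \left(q + 1898\right) = 15 + 5 \left(q + \left(-6 + 6 \cdot 2304 + 12960\right)\right) \left(1898 + q\right) = 15 + 5 \left(q + \left(-6 + 13824 + 12960\right)\right) \left(1898 + q\right) = 15 + 5 \left(q + 26778\right) \left(1898 + q\right) = 15 + 5 \left(26778 + q\right) \left(1898 + q\right) = 15 + 5 \left(1898 + q\right) \left(26778 + q\right)$)
$\frac{v{\left(1720 \right)}}{-9938370} = \frac{254123235 + 5 \cdot 1720^{2} + 143380 \cdot 1720}{-9938370} = \left(254123235 + 5 \cdot 2958400 + 246613600\right) \left(- \frac{1}{9938370}\right) = \left(254123235 + 14792000 + 246613600\right) \left(- \frac{1}{9938370}\right) = 515528835 \left(- \frac{1}{9938370}\right) = - \frac{34368589}{662558}$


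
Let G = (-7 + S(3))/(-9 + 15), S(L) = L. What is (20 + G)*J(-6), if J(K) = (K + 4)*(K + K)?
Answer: 464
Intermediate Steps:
J(K) = 2*K*(4 + K) (J(K) = (4 + K)*(2*K) = 2*K*(4 + K))
G = -⅔ (G = (-7 + 3)/(-9 + 15) = -4/6 = -4*⅙ = -⅔ ≈ -0.66667)
(20 + G)*J(-6) = (20 - ⅔)*(2*(-6)*(4 - 6)) = 58*(2*(-6)*(-2))/3 = (58/3)*24 = 464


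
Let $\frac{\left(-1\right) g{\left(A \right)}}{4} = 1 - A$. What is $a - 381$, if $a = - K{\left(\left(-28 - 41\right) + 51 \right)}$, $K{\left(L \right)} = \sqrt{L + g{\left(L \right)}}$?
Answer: $-381 - i \sqrt{94} \approx -381.0 - 9.6954 i$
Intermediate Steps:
$g{\left(A \right)} = -4 + 4 A$ ($g{\left(A \right)} = - 4 \left(1 - A\right) = -4 + 4 A$)
$K{\left(L \right)} = \sqrt{-4 + 5 L}$ ($K{\left(L \right)} = \sqrt{L + \left(-4 + 4 L\right)} = \sqrt{-4 + 5 L}$)
$a = - i \sqrt{94}$ ($a = - \sqrt{-4 + 5 \left(\left(-28 - 41\right) + 51\right)} = - \sqrt{-4 + 5 \left(-69 + 51\right)} = - \sqrt{-4 + 5 \left(-18\right)} = - \sqrt{-4 - 90} = - \sqrt{-94} = - i \sqrt{94} \approx - 9.6954 i$)
$a - 381 = - i \sqrt{94} - 381 = -381 - i \sqrt{94}$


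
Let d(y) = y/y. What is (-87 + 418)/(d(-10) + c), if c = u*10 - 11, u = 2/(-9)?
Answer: -2979/110 ≈ -27.082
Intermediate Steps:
d(y) = 1
u = -2/9 (u = 2*(-⅑) = -2/9 ≈ -0.22222)
c = -119/9 (c = -2/9*10 - 11 = -20/9 - 11 = -119/9 ≈ -13.222)
(-87 + 418)/(d(-10) + c) = (-87 + 418)/(1 - 119/9) = 331/(-110/9) = 331*(-9/110) = -2979/110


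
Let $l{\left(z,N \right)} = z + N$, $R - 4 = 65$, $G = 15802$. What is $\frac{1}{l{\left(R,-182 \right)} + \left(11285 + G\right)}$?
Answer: $\frac{1}{26974} \approx 3.7073 \cdot 10^{-5}$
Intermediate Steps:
$R = 69$ ($R = 4 + 65 = 69$)
$l{\left(z,N \right)} = N + z$
$\frac{1}{l{\left(R,-182 \right)} + \left(11285 + G\right)} = \frac{1}{\left(-182 + 69\right) + \left(11285 + 15802\right)} = \frac{1}{-113 + 27087} = \frac{1}{26974}$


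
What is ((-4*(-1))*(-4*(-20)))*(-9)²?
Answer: 25920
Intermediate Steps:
((-4*(-1))*(-4*(-20)))*(-9)² = (4*80)*81 = 320*81 = 25920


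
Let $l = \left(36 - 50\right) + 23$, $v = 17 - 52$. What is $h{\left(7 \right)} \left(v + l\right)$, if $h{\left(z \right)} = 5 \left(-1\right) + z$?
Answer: $-52$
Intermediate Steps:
$v = -35$
$l = 9$ ($l = -14 + 23 = 9$)
$h{\left(z \right)} = -5 + z$
$h{\left(7 \right)} \left(v + l\right) = \left(-5 + 7\right) \left(-35 + 9\right) = 2 \left(-26\right) = -52$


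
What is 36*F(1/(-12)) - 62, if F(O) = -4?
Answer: -206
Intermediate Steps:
36*F(1/(-12)) - 62 = 36*(-4) - 62 = -144 - 62 = -206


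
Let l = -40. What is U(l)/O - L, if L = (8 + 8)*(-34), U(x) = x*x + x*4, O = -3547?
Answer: 1928128/3547 ≈ 543.59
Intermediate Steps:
U(x) = x**2 + 4*x
L = -544 (L = 16*(-34) = -544)
U(l)/O - L = -40*(4 - 40)/(-3547) - 1*(-544) = -40*(-36)*(-1/3547) + 544 = 1440*(-1/3547) + 544 = -1440/3547 + 544 = 1928128/3547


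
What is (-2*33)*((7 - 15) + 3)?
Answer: 330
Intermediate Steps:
(-2*33)*((7 - 15) + 3) = -66*(-8 + 3) = -66*(-5) = 330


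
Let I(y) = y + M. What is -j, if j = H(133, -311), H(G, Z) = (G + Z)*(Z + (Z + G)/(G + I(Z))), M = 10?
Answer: -2317115/42 ≈ -55169.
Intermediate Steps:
I(y) = 10 + y (I(y) = y + 10 = 10 + y)
H(G, Z) = (G + Z)*(Z + (G + Z)/(10 + G + Z)) (H(G, Z) = (G + Z)*(Z + (Z + G)/(G + (10 + Z))) = (G + Z)*(Z + (G + Z)/(10 + G + Z)))
j = 2317115/42 (j = (133² + (-311)³ + 11*(-311)² - 311*133² + 2*133*(-311)² + 12*133*(-311))/(10 + 133 - 311) = (17689 - 30080231 + 11*96721 - 311*17689 + 2*133*96721 - 496356)/(-168) = -(17689 - 30080231 + 1063931 - 5501279 + 25727786 - 496356)/168 = -1/168*(-9268460) = 2317115/42 ≈ 55169.)
-j = -1*2317115/42 = -2317115/42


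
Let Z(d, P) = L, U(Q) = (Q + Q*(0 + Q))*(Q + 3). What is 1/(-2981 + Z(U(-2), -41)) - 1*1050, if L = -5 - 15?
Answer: -3151051/3001 ≈ -1050.0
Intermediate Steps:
L = -20
U(Q) = (3 + Q)*(Q + Q²) (U(Q) = (Q + Q*Q)*(3 + Q) = (Q + Q²)*(3 + Q) = (3 + Q)*(Q + Q²))
Z(d, P) = -20
1/(-2981 + Z(U(-2), -41)) - 1*1050 = 1/(-2981 - 20) - 1*1050 = 1/(-3001) - 1050 = -1/3001 - 1050 = -3151051/3001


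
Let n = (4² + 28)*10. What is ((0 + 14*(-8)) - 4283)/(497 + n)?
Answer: -4395/937 ≈ -4.6905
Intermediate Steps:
n = 440 (n = (16 + 28)*10 = 44*10 = 440)
((0 + 14*(-8)) - 4283)/(497 + n) = ((0 + 14*(-8)) - 4283)/(497 + 440) = ((0 - 112) - 4283)/937 = (-112 - 4283)*(1/937) = -4395*1/937 = -4395/937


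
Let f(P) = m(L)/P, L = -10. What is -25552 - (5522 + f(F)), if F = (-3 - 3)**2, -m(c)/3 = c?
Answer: -186449/6 ≈ -31075.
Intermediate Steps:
m(c) = -3*c
F = 36 (F = (-6)**2 = 36)
f(P) = 30/P (f(P) = (-3*(-10))/P = 30/P)
-25552 - (5522 + f(F)) = -25552 - (5522 + 30/36) = -25552 - (5522 + 30*(1/36)) = -25552 - (5522 + 5/6) = -25552 - 1*33137/6 = -25552 - 33137/6 = -186449/6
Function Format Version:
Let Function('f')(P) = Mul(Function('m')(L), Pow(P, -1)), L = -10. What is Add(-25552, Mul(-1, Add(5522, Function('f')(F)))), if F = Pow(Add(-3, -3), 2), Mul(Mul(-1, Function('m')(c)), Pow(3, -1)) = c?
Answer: Rational(-186449, 6) ≈ -31075.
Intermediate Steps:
Function('m')(c) = Mul(-3, c)
F = 36 (F = Pow(-6, 2) = 36)
Function('f')(P) = Mul(30, Pow(P, -1)) (Function('f')(P) = Mul(Mul(-3, -10), Pow(P, -1)) = Mul(30, Pow(P, -1)))
Add(-25552, Mul(-1, Add(5522, Function('f')(F)))) = Add(-25552, Mul(-1, Add(5522, Mul(30, Pow(36, -1))))) = Add(-25552, Mul(-1, Add(5522, Mul(30, Rational(1, 36))))) = Add(-25552, Mul(-1, Add(5522, Rational(5, 6)))) = Add(-25552, Mul(-1, Rational(33137, 6))) = Add(-25552, Rational(-33137, 6)) = Rational(-186449, 6)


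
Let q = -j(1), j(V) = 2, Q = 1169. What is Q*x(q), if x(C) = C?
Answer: -2338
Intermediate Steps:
q = -2 (q = -1*2 = -2)
Q*x(q) = 1169*(-2) = -2338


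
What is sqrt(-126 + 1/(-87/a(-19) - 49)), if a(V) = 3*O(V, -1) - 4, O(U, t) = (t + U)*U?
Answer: I*sqrt(391693257262)/55751 ≈ 11.226*I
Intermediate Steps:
O(U, t) = U*(U + t) (O(U, t) = (U + t)*U = U*(U + t))
a(V) = -4 + 3*V*(-1 + V) (a(V) = 3*(V*(V - 1)) - 4 = 3*(V*(-1 + V)) - 4 = 3*V*(-1 + V) - 4 = -4 + 3*V*(-1 + V))
sqrt(-126 + 1/(-87/a(-19) - 49)) = sqrt(-126 + 1/(-87/(-4 + 3*(-19)*(-1 - 19)) - 49)) = sqrt(-126 + 1/(-87/(-4 + 3*(-19)*(-20)) - 49)) = sqrt(-126 + 1/(-87/(-4 + 1140) - 49)) = sqrt(-126 + 1/(-87/1136 - 49)) = sqrt(-126 + 1/(-55751/1136)) = sqrt(-126 - 1136/55751) = sqrt(-7025762/55751) = I*sqrt(391693257262)/55751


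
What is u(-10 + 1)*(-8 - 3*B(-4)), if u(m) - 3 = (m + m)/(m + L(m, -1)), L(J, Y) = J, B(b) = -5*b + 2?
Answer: -296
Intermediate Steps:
B(b) = 2 - 5*b
u(m) = 4 (u(m) = 3 + (m + m)/(m + m) = 3 + (2*m)/((2*m)) = 3 + (2*m)*(1/(2*m)) = 3 + 1 = 4)
u(-10 + 1)*(-8 - 3*B(-4)) = 4*(-8 - 3*(2 - 5*(-4))) = 4*(-8 - 3*(2 + 20)) = 4*(-8 - 3*22) = 4*(-8 - 66) = 4*(-74) = -296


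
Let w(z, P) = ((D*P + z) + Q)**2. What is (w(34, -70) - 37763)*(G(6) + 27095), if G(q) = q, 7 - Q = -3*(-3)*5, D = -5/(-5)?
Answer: -875009987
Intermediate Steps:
D = 1 (D = -5*(-1/5) = 1)
Q = -38 (Q = 7 - (-3*(-3))*5 = 7 - 9*5 = 7 - 1*45 = 7 - 45 = -38)
w(z, P) = (-38 + P + z)**2 (w(z, P) = ((1*P + z) - 38)**2 = ((P + z) - 38)**2 = (-38 + P + z)**2)
(w(34, -70) - 37763)*(G(6) + 27095) = ((-38 - 70 + 34)**2 - 37763)*(6 + 27095) = ((-74)**2 - 37763)*27101 = (5476 - 37763)*27101 = -32287*27101 = -875009987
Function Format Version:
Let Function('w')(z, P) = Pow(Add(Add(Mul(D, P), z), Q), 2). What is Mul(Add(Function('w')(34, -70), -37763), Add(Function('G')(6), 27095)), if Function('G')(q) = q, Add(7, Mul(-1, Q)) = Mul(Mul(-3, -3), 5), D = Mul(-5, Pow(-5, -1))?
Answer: -875009987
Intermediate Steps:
D = 1 (D = Mul(-5, Rational(-1, 5)) = 1)
Q = -38 (Q = Add(7, Mul(-1, Mul(Mul(-3, -3), 5))) = Add(7, Mul(-1, Mul(9, 5))) = Add(7, Mul(-1, 45)) = Add(7, -45) = -38)
Function('w')(z, P) = Pow(Add(-38, P, z), 2) (Function('w')(z, P) = Pow(Add(Add(Mul(1, P), z), -38), 2) = Pow(Add(Add(P, z), -38), 2) = Pow(Add(-38, P, z), 2))
Mul(Add(Function('w')(34, -70), -37763), Add(Function('G')(6), 27095)) = Mul(Add(Pow(Add(-38, -70, 34), 2), -37763), Add(6, 27095)) = Mul(Add(Pow(-74, 2), -37763), 27101) = Mul(Add(5476, -37763), 27101) = Mul(-32287, 27101) = -875009987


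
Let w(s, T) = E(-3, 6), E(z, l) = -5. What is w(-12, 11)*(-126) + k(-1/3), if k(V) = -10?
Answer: 620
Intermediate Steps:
w(s, T) = -5
w(-12, 11)*(-126) + k(-1/3) = -5*(-126) - 10 = 630 - 10 = 620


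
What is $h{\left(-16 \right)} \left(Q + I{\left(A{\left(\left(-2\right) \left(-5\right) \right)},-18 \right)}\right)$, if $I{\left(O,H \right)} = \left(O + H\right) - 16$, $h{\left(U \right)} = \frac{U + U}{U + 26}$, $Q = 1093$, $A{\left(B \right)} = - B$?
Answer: $- \frac{16784}{5} \approx -3356.8$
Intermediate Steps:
$h{\left(U \right)} = \frac{2 U}{26 + U}$
$I{\left(O,H \right)} = -16 + H + O$ ($I{\left(O,H \right)} = \left(H + O\right) - 16 = -16 + H + O$)
$h{\left(-16 \right)} \left(Q + I{\left(A{\left(\left(-2\right) \left(-5\right) \right)},-18 \right)}\right) = 2 \left(-16\right) \frac{1}{26 - 16} \left(1093 - \left(34 + 10\right)\right) = 2 \left(-16\right) \frac{1}{10} \left(1093 - 44\right) = - \frac{16 \left(1093 - 44\right)}{5} = \left(- \frac{16}{5}\right) 1049 = - \frac{16784}{5}$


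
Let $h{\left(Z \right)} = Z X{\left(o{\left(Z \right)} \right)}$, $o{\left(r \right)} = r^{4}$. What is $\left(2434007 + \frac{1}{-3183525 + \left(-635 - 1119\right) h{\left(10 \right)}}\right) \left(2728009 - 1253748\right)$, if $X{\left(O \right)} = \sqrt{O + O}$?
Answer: $\frac{571525445329218591954674}{159271977025} + \frac{20686830352 \sqrt{2}}{31854395405} \approx 3.5884 \cdot 10^{12}$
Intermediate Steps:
$X{\left(O \right)} = \sqrt{2} \sqrt{O}$ ($X{\left(O \right)} = \sqrt{2 O} = \sqrt{2} \sqrt{O}$)
$h{\left(Z \right)} = Z \sqrt{2} \sqrt{Z^{4}}$
$\left(2434007 + \frac{1}{-3183525 + \left(-635 - 1119\right) h{\left(10 \right)}}\right) \left(2728009 - 1253748\right) = \left(2434007 + \frac{1}{-3183525 + \left(-635 - 1119\right) 10 \sqrt{2} \sqrt{10^{4}}}\right) \left(2728009 - 1253748\right) = \left(2434007 + \frac{1}{-3183525 - 1754 \cdot 10 \sqrt{2} \sqrt{10000}}\right) 1474261 = \left(2434007 + \frac{1}{-3183525 - 1754 \cdot 10 \sqrt{2} \cdot 100}\right) 1474261 = \left(2434007 + \frac{1}{-3183525 - 1754 \cdot 1000 \sqrt{2}}\right) 1474261 = \left(2434007 + \frac{1}{-3183525 - 1754000 \sqrt{2}}\right) 1474261 = 3588361593827 + \frac{1474261}{-3183525 - 1754000 \sqrt{2}}$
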